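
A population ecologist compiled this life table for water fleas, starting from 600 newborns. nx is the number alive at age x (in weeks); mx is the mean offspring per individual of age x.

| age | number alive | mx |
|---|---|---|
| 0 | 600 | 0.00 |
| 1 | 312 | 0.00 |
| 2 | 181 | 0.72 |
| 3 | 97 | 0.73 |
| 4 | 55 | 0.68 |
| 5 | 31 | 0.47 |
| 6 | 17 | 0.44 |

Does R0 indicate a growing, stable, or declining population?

declining

lx = nx/n0 = nx/600: 1, 0.52, 0.30167…, 0.16167…, 0.09167…, 0.05167…, 0.02833…
R0 = Σ lx·mx = 0 + 0 + 0.2172… + 0.118017… + 0.062333… + 0.024283… + 0.012467… = 0.4343…
R0 < 1, so the population is declining.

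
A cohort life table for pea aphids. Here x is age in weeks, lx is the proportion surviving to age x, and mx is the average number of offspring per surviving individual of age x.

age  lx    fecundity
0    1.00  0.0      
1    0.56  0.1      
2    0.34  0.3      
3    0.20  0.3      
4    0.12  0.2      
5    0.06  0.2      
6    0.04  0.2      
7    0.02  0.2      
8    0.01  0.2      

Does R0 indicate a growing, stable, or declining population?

declining

R0 = Σ lx·mx = 0 + 0.056 + 0.102 + 0.06 + 0.024 + 0.012 + 0.008 + 0.004 + 0.002 = 0.268
R0 < 1, so the population is declining.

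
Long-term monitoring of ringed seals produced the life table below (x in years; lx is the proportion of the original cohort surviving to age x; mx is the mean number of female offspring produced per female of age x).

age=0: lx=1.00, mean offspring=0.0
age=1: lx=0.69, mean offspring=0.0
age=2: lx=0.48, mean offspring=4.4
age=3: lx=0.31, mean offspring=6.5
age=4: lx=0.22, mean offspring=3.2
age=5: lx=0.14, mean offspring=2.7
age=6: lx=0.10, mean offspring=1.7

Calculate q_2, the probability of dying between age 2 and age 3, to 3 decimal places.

0.354

q_2 = (l_2 − l_3) / l_2 = (0.48 − 0.31) / 0.48
     = 0.17 / 0.48 = 0.354167… → 0.354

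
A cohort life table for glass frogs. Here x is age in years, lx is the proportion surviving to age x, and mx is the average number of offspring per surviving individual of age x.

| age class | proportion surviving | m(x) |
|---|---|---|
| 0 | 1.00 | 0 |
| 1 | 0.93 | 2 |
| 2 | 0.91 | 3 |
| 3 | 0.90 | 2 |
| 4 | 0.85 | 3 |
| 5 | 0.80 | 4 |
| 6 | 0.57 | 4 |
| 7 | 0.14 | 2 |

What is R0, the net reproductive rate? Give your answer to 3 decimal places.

14.700

lx·mx by age: 0, 1.86, 2.73, 1.8, 2.55, 3.2, 2.28, 0.28
R0 = Σ lx·mx = 14.7 → 14.700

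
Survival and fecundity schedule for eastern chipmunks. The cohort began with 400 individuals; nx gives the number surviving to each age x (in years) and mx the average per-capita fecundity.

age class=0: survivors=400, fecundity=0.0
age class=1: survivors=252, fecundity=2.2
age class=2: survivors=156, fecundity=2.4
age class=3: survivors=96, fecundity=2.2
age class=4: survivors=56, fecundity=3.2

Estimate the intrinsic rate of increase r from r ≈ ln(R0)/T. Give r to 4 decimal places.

0.5932

lx = nx/n0 = nx/400: 1, 0.63, 0.39, 0.24, 0.14
R0 = Σ lx·mx = 0 + 1.386 + 0.936 + 0.528 + 0.448 = 3.298
Σ x·lx·mx = 6.634; T = 6.634/3.298 = 2.01152…
r ≈ ln(R0)/T = ln(3.298)/2.01152… = 0.59324… → 0.5932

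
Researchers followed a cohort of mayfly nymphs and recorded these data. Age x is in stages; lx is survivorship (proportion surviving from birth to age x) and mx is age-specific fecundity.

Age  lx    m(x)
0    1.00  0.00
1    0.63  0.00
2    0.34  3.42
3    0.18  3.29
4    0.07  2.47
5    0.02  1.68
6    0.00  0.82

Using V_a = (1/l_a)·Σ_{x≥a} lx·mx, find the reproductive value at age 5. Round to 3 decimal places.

lx·mx for x ≥ 5: 0.0336, 0 → sum = 0.0336
V_5 = 0.0336 / l_5 = 0.0336 / 0.02 = 1.68 → 1.680

1.680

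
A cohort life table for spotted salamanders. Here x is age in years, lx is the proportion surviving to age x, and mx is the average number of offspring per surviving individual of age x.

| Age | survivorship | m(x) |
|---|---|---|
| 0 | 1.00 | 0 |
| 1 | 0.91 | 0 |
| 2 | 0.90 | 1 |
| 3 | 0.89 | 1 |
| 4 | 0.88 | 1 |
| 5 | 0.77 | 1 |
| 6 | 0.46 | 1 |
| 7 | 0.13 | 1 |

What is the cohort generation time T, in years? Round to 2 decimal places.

3.85

lx·mx: 0, 0, 0.9, 0.89, 0.88, 0.77, 0.46, 0.13 → R0 = 4.03
x·lx·mx: 0, 0, 1.8, 2.67, 3.52, 3.85, 2.76, 0.91 → Σ = 15.51
T = 15.51 / 4.03 = 3.848635… → 3.85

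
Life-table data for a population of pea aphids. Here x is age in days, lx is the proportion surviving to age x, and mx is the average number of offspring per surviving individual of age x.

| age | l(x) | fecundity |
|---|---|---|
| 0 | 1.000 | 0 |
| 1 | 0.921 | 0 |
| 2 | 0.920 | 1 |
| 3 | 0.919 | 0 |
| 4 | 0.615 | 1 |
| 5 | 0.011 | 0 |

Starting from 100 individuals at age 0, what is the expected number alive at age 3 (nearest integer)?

92

Expected survivors = N0 · l_3 = 100 × 0.919 = 91.9 → 92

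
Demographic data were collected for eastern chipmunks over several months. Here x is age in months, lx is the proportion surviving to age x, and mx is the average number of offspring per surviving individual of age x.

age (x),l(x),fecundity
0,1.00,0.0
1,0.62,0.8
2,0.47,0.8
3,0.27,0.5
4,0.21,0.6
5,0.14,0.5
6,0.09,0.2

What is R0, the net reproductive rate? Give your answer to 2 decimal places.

lx·mx by age: 0, 0.496, 0.376, 0.135, 0.126, 0.07, 0.018
R0 = Σ lx·mx = 1.221 → 1.22

1.22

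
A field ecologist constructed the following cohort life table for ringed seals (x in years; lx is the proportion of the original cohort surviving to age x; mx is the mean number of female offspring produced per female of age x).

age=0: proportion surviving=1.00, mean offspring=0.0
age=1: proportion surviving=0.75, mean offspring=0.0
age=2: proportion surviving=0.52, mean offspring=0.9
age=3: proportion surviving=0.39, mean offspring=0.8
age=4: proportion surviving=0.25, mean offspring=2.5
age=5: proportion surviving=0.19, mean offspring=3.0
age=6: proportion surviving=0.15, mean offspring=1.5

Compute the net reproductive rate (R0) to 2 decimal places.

lx·mx by age: 0, 0, 0.468, 0.312, 0.625, 0.57, 0.225
R0 = Σ lx·mx = 2.2 → 2.20

2.20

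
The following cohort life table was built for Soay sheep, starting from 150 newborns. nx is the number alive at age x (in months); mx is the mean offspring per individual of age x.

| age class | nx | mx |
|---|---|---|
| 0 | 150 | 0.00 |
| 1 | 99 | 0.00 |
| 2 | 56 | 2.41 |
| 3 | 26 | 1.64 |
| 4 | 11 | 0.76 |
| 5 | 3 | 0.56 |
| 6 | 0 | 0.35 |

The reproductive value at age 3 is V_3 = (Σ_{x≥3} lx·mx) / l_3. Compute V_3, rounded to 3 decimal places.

2.026

lx = nx/n0 = nx/150: 1, 0.66, 0.37333…, 0.17333…, 0.07333…, 0.02, 0
lx·mx for x ≥ 3: 0.284267…, 0.055733…, 0.0112, 0 → sum = 0.3512…
V_3 = 0.3512… / l_3 = 0.3512… / 0.173333… = 2.026154… → 2.026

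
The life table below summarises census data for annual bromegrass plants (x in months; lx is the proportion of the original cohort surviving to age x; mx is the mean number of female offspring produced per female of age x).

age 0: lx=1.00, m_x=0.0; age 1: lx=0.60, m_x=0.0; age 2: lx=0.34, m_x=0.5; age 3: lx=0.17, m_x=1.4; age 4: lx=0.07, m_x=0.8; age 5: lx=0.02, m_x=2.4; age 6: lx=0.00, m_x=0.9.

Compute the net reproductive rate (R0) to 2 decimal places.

lx·mx by age: 0, 0, 0.17, 0.238, 0.056, 0.048, 0
R0 = Σ lx·mx = 0.512 → 0.51

0.51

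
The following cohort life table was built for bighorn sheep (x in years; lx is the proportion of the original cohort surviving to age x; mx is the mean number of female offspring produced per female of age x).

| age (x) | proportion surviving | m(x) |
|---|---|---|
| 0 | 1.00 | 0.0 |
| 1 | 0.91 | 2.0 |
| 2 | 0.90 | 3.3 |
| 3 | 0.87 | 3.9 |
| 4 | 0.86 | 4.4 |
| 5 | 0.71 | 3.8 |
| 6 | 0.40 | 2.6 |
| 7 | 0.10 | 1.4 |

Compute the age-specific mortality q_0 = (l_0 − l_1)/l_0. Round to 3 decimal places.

0.090

q_0 = (l_0 − l_1) / l_0 = (1 − 0.91) / 1
     = 0.09 / 1 = 0.09 → 0.090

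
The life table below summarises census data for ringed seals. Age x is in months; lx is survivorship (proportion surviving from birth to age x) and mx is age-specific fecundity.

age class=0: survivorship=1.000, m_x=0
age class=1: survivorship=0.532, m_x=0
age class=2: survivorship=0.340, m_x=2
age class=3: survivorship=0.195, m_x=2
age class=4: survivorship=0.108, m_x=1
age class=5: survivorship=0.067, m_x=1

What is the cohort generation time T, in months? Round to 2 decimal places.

lx·mx: 0, 0, 0.68, 0.39, 0.108, 0.067 → R0 = 1.245
x·lx·mx: 0, 0, 1.36, 1.17, 0.432, 0.335 → Σ = 3.297
T = 3.297 / 1.245 = 2.648193… → 2.65

2.65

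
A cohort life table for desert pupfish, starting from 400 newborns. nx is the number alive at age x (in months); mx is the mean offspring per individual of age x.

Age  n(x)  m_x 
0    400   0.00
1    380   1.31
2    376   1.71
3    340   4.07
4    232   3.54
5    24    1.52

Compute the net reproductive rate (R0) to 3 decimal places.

lx = nx/n0 = nx/400: 1, 0.95, 0.94, 0.85, 0.58, 0.06
lx·mx by age: 0, 1.2445, 1.6074, 3.4595, 2.0532, 0.0912
R0 = Σ lx·mx = 8.4558 → 8.456

8.456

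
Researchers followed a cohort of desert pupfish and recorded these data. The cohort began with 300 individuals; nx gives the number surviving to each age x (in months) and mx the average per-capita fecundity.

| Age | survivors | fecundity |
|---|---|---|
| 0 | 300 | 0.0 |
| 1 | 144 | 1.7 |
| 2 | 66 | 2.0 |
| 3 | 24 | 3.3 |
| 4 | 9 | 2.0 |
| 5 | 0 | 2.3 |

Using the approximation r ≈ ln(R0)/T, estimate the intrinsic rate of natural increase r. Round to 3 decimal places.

lx = nx/n0 = nx/300: 1, 0.48, 0.22, 0.08, 0.03, 0
R0 = Σ lx·mx = 0 + 0.816 + 0.44 + 0.264 + 0.06 + 0 = 1.58
Σ x·lx·mx = 2.728; T = 2.728/1.58 = 1.72658…
r ≈ ln(R0)/T = ln(1.58)/1.72658… = 0.26493… → 0.265

0.265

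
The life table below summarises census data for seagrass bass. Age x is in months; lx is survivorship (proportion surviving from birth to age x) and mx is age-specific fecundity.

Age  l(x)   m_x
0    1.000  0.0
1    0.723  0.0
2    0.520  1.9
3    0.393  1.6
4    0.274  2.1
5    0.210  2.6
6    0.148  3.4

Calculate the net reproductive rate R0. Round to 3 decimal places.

lx·mx by age: 0, 0, 0.988, 0.6288, 0.5754, 0.546, 0.5032
R0 = Σ lx·mx = 3.2414 → 3.241

3.241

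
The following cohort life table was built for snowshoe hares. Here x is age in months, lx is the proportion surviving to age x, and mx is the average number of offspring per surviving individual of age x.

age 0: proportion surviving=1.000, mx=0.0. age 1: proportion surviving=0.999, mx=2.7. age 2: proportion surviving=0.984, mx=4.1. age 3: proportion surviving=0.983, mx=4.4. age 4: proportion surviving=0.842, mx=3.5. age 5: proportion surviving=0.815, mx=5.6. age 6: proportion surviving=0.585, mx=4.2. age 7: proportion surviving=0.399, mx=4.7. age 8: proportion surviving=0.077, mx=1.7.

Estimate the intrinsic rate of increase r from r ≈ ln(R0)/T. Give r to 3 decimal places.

0.828

R0 = Σ lx·mx = 0 + 2.6973 + 4.0344 + 4.3252 + 2.947 + 4.564 + 2.457 + 1.8753 + 0.1309 = 23.0311
Σ x·lx·mx = 87.266; T = 87.266/23.0311 = 3.78905…
r ≈ ln(R0)/T = ln(23.0311)/3.78905… = 0.82787… → 0.828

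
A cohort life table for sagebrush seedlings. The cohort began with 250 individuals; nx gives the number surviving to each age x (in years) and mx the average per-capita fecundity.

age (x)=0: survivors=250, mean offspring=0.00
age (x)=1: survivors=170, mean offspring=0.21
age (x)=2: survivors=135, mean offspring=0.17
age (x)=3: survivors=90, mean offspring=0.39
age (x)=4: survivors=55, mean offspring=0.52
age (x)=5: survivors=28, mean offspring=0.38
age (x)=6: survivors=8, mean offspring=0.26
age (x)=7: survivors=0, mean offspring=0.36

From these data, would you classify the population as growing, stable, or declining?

lx = nx/n0 = nx/250: 1, 0.68, 0.54, 0.36, 0.22, 0.112, 0.032, 0
R0 = Σ lx·mx = 0 + 0.1428 + 0.0918 + 0.1404 + 0.1144 + 0.04256 + 0.00832 + 0 = 0.54028
R0 < 1, so the population is declining.

declining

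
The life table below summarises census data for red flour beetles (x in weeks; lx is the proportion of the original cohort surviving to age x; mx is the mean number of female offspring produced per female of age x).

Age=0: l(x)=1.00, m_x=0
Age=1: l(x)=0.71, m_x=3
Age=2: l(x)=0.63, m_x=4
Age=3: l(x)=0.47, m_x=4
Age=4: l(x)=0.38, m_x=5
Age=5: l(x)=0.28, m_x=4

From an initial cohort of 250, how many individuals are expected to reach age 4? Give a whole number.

95

Expected survivors = N0 · l_4 = 250 × 0.38 = 95 → 95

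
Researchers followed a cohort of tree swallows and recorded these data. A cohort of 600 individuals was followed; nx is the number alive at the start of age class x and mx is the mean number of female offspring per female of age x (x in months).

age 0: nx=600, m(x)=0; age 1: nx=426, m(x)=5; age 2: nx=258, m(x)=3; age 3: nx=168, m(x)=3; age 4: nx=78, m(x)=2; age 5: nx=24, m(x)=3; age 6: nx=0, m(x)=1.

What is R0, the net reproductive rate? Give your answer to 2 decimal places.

lx = nx/n0 = nx/600: 1, 0.71, 0.43, 0.28, 0.13, 0.04, 0
lx·mx by age: 0, 3.55, 1.29, 0.84, 0.26, 0.12, 0
R0 = Σ lx·mx = 6.06 → 6.06

6.06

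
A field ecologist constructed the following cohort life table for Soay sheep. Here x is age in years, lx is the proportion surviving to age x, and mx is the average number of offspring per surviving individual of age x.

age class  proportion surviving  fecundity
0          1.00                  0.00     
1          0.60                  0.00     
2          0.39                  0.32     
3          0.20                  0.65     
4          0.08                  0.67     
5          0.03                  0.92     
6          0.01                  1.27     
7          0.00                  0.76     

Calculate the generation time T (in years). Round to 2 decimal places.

lx·mx: 0, 0, 0.1248, 0.13, 0.0536, 0.0276, 0.0127, 0 → R0 = 0.3487
x·lx·mx: 0, 0, 0.2496, 0.39, 0.2144, 0.138, 0.0762, 0 → Σ = 1.0682
T = 1.0682 / 0.3487 = 3.063378… → 3.06

3.06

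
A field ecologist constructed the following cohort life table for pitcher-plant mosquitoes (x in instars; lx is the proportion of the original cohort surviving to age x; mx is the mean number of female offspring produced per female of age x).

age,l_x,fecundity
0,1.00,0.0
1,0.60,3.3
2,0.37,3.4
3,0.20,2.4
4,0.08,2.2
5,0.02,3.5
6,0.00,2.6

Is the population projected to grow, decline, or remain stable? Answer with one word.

R0 = Σ lx·mx = 0 + 1.98 + 1.258 + 0.48 + 0.176 + 0.07 + 0 = 3.964
R0 > 1, so the population is growing.

growing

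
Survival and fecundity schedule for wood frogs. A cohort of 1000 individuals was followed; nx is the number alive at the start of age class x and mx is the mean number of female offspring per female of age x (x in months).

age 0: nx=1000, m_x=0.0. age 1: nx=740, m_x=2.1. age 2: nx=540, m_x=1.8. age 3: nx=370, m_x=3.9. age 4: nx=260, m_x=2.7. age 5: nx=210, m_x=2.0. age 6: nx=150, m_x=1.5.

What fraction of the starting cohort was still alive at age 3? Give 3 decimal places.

0.370

l_3 = n_3/n_0 = 370/1000 = 0.37 → 0.370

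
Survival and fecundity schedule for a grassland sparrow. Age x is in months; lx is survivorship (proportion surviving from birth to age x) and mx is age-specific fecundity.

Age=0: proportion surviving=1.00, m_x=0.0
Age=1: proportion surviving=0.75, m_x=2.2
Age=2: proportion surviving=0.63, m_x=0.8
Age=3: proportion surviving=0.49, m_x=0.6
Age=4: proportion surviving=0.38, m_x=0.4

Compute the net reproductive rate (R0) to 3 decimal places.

2.600

lx·mx by age: 0, 1.65, 0.504, 0.294, 0.152
R0 = Σ lx·mx = 2.6 → 2.600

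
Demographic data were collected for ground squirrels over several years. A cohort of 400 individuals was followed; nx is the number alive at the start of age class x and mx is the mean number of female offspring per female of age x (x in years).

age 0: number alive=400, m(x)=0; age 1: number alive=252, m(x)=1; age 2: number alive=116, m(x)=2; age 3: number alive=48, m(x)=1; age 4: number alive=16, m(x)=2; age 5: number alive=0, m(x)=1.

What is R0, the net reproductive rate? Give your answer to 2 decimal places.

lx = nx/n0 = nx/400: 1, 0.63, 0.29, 0.12, 0.04, 0
lx·mx by age: 0, 0.63, 0.58, 0.12, 0.08, 0
R0 = Σ lx·mx = 1.41 → 1.41

1.41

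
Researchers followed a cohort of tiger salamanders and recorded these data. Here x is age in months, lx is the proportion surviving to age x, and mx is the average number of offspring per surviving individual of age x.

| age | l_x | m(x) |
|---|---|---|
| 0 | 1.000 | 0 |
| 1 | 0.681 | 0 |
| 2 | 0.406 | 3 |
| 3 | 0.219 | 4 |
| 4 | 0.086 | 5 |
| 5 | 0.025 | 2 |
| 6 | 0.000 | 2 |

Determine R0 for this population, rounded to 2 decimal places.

2.57

lx·mx by age: 0, 0, 1.218, 0.876, 0.43, 0.05, 0
R0 = Σ lx·mx = 2.574 → 2.57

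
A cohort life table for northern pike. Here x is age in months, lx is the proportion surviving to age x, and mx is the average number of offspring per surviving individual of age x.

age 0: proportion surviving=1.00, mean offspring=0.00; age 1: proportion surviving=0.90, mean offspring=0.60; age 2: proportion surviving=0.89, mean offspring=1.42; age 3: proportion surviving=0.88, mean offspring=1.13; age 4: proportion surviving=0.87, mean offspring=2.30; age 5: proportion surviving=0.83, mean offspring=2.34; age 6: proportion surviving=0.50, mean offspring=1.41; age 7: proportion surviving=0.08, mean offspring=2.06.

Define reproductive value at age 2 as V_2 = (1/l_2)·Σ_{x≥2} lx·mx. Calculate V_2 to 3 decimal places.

7.945

lx·mx for x ≥ 2: 1.2638, 0.9944, 2.001, 1.9422, 0.705, 0.1648 → sum = 7.0712
V_2 = 7.0712 / l_2 = 7.0712 / 0.89 = 7.945169… → 7.945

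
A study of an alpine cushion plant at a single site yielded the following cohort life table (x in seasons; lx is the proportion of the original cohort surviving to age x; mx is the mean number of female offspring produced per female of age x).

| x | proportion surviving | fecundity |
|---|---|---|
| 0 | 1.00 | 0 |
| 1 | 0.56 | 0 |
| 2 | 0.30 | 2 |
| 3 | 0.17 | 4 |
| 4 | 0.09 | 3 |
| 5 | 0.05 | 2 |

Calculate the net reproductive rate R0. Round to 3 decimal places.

1.650

lx·mx by age: 0, 0, 0.6, 0.68, 0.27, 0.1
R0 = Σ lx·mx = 1.65 → 1.650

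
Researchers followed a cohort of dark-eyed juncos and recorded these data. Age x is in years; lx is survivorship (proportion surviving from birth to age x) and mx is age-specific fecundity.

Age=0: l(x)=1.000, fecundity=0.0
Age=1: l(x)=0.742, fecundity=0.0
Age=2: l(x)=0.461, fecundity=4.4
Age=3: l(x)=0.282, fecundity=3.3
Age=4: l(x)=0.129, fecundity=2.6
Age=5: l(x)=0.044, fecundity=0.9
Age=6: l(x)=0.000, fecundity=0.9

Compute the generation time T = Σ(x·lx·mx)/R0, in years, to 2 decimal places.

lx·mx: 0, 0, 2.0284, 0.9306, 0.3354, 0.0396, 0 → R0 = 3.334
x·lx·mx: 0, 0, 4.0568, 2.7918, 1.3416, 0.198, 0 → Σ = 8.3882
T = 8.3882 / 3.334 = 2.515957… → 2.52

2.52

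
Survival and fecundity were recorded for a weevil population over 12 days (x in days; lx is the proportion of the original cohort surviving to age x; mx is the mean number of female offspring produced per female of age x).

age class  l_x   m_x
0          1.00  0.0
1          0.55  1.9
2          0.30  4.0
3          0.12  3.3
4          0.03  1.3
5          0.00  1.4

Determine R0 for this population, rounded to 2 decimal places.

lx·mx by age: 0, 1.045, 1.2, 0.396, 0.039, 0
R0 = Σ lx·mx = 2.68 → 2.68

2.68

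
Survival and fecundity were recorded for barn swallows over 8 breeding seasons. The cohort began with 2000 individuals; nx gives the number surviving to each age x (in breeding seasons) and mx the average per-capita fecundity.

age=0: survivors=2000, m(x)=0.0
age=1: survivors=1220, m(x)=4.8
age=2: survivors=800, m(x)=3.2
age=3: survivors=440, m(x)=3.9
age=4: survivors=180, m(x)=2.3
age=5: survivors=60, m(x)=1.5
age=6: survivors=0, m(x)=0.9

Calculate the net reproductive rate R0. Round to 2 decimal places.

lx = nx/n0 = nx/2000: 1, 0.61, 0.4, 0.22, 0.09, 0.03, 0
lx·mx by age: 0, 2.928, 1.28, 0.858, 0.207, 0.045, 0
R0 = Σ lx·mx = 5.318 → 5.32

5.32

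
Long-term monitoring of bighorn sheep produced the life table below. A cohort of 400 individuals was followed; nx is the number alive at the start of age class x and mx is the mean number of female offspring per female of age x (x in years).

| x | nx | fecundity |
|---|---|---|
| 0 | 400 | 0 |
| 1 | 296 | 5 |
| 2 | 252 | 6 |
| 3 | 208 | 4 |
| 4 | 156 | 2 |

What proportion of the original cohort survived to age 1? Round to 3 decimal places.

l_1 = n_1/n_0 = 296/400 = 0.74 → 0.740

0.740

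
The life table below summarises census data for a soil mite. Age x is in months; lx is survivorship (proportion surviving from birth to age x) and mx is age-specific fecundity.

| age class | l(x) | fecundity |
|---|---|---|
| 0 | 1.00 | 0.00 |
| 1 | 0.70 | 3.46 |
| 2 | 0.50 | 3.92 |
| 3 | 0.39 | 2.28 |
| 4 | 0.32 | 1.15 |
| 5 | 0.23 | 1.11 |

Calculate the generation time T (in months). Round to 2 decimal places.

1.99

lx·mx: 0, 2.422, 1.96, 0.8892, 0.368, 0.2553 → R0 = 5.8945
x·lx·mx: 0, 2.422, 3.92, 2.6676, 1.472, 1.2765 → Σ = 11.7581
T = 11.7581 / 5.8945 = 1.994758… → 1.99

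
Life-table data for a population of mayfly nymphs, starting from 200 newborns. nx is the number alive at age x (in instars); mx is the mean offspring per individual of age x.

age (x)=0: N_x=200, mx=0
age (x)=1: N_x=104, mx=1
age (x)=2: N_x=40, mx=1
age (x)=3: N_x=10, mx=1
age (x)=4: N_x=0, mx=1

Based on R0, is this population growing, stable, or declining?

declining

lx = nx/n0 = nx/200: 1, 0.52, 0.2, 0.05, 0
R0 = Σ lx·mx = 0 + 0.52 + 0.2 + 0.05 + 0 = 0.77
R0 < 1, so the population is declining.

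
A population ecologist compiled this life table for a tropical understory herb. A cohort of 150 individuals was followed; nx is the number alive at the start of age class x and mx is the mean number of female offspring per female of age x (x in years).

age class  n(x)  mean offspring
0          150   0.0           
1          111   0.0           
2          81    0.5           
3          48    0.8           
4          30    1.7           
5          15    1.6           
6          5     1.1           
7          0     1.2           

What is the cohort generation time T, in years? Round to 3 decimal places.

3.471

lx = nx/n0 = nx/150: 1, 0.74, 0.54, 0.32, 0.2, 0.1, 0.03333…, 0
lx·mx: 0, 0, 0.27, 0.256, 0.34, 0.16, 0.036667…, 0 → R0 = 1.062667…
x·lx·mx: 0, 0, 0.54, 0.768, 1.36, 0.8, 0.22…, 0 → Σ = 3.688…
T = 3.688… / 1.062667… = 3.470514… → 3.471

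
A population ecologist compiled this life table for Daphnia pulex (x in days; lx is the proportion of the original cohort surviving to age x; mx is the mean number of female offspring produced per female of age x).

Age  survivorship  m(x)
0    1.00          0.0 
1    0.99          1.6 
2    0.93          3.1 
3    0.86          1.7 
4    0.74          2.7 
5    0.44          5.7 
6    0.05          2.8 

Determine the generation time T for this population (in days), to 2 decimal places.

lx·mx: 0, 1.584, 2.883, 1.462, 1.998, 2.508, 0.14 → R0 = 10.575
x·lx·mx: 0, 1.584, 5.766, 4.386, 7.992, 12.54, 0.84 → Σ = 33.108
T = 33.108 / 10.575 = 3.13078… → 3.13

3.13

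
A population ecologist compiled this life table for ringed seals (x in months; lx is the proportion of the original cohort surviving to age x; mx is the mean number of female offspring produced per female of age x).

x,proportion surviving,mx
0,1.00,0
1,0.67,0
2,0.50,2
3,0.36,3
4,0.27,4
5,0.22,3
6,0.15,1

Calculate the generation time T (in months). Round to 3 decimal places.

lx·mx: 0, 0, 1, 1.08, 1.08, 0.66, 0.15 → R0 = 3.97
x·lx·mx: 0, 0, 2, 3.24, 4.32, 3.3, 0.9 → Σ = 13.76
T = 13.76 / 3.97 = 3.465995… → 3.466

3.466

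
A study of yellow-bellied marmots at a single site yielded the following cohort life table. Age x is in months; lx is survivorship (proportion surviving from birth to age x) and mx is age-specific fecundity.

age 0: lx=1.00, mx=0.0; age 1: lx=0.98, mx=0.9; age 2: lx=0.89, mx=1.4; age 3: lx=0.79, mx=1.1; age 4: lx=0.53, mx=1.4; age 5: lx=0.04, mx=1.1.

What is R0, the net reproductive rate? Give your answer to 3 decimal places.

lx·mx by age: 0, 0.882, 1.246, 0.869, 0.742, 0.044
R0 = Σ lx·mx = 3.783 → 3.783

3.783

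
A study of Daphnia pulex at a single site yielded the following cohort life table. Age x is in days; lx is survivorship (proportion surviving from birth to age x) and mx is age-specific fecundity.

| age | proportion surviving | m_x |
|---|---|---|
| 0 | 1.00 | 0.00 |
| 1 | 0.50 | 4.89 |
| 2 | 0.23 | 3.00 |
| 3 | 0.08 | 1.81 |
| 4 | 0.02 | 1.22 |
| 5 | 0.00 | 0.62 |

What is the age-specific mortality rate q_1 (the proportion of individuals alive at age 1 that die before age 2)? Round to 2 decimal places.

q_1 = (l_1 − l_2) / l_1 = (0.5 − 0.23) / 0.5
     = 0.27 / 0.5 = 0.54 → 0.54

0.54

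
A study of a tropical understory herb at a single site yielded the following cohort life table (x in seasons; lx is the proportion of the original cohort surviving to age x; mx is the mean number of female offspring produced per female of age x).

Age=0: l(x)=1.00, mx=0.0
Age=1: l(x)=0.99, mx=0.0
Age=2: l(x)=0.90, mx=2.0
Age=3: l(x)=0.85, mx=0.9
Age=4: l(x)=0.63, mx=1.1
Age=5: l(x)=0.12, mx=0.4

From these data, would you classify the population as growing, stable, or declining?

growing

R0 = Σ lx·mx = 0 + 0 + 1.8 + 0.765 + 0.693 + 0.048 = 3.306
R0 > 1, so the population is growing.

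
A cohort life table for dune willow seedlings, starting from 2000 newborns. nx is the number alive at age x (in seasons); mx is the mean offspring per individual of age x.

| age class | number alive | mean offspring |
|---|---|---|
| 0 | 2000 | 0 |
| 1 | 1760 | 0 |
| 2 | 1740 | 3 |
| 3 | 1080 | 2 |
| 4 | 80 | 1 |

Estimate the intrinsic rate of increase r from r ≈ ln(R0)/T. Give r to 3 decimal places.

0.570

lx = nx/n0 = nx/2000: 1, 0.88, 0.87, 0.54, 0.04
R0 = Σ lx·mx = 0 + 0 + 2.61 + 1.08 + 0.04 = 3.73
Σ x·lx·mx = 8.62; T = 8.62/3.73 = 2.31099…
r ≈ ln(R0)/T = ln(3.73)/2.31099… = 0.56963… → 0.570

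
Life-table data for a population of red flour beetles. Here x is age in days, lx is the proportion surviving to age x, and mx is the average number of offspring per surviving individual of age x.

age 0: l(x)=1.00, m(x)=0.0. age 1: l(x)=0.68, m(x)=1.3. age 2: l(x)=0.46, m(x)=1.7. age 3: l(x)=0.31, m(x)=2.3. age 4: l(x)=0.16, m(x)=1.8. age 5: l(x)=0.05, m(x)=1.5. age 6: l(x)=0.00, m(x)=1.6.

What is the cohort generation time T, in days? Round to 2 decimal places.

2.23

lx·mx: 0, 0.884, 0.782, 0.713, 0.288, 0.075, 0 → R0 = 2.742
x·lx·mx: 0, 0.884, 1.564, 2.139, 1.152, 0.375, 0 → Σ = 6.114
T = 6.114 / 2.742 = 2.229759… → 2.23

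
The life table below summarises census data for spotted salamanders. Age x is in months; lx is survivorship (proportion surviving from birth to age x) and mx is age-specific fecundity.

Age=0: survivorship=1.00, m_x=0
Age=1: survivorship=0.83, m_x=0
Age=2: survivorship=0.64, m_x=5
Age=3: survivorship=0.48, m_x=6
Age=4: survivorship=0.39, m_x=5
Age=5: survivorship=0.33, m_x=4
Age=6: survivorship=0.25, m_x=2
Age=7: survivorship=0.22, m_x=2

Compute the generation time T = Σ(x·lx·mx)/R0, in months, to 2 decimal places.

3.45

lx·mx: 0, 0, 3.2, 2.88, 1.95, 1.32, 0.5, 0.44 → R0 = 10.29
x·lx·mx: 0, 0, 6.4, 8.64, 7.8, 6.6, 3, 3.08 → Σ = 35.52
T = 35.52 / 10.29 = 3.451895… → 3.45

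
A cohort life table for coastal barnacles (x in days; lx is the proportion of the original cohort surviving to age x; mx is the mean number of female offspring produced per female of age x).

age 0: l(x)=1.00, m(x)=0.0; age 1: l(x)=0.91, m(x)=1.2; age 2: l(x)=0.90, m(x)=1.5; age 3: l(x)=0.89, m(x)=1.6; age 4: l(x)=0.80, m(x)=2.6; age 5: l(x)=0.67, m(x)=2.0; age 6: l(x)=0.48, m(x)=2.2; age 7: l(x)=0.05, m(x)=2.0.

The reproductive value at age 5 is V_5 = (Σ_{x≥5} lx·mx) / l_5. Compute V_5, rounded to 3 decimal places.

3.725

lx·mx for x ≥ 5: 1.34, 1.056, 0.1 → sum = 2.496
V_5 = 2.496 / l_5 = 2.496 / 0.67 = 3.725373… → 3.725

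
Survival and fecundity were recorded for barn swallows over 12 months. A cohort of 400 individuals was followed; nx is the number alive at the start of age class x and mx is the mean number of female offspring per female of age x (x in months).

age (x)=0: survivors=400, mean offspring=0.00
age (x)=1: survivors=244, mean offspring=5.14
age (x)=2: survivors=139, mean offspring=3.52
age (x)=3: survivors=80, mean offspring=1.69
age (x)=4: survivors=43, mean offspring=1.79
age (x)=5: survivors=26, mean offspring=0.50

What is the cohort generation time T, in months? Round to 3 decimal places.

lx = nx/n0 = nx/400: 1, 0.61, 0.3475, 0.2, 0.1075, 0.065
lx·mx: 0, 3.1354, 1.2232, 0.338, 0.192425, 0.0325 → R0 = 4.921525
x·lx·mx: 0, 3.1354, 2.4464, 1.014, 0.7697, 0.1625 → Σ = 7.528
T = 7.528 / 4.921525 = 1.529607… → 1.530

1.530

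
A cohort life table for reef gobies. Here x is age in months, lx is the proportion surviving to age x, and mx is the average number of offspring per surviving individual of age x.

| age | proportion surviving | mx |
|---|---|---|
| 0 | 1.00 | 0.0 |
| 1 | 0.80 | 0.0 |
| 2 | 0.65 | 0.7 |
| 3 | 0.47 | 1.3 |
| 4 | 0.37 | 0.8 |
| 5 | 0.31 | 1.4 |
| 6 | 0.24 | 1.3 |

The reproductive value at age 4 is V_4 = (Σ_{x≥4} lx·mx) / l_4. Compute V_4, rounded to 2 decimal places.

2.82

lx·mx for x ≥ 4: 0.296, 0.434, 0.312 → sum = 1.042
V_4 = 1.042 / l_4 = 1.042 / 0.37 = 2.816216… → 2.82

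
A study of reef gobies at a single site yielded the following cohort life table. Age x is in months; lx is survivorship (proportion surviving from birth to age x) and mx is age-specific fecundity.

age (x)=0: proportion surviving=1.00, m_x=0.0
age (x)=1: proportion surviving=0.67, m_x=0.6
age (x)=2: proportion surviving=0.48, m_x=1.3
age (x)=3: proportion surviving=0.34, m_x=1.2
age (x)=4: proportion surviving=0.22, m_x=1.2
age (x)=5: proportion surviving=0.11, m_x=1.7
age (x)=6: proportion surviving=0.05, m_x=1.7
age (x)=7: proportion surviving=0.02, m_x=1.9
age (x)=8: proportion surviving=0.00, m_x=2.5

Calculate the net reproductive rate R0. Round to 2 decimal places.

2.01

lx·mx by age: 0, 0.402, 0.624, 0.408, 0.264, 0.187, 0.085, 0.038, 0
R0 = Σ lx·mx = 2.008 → 2.01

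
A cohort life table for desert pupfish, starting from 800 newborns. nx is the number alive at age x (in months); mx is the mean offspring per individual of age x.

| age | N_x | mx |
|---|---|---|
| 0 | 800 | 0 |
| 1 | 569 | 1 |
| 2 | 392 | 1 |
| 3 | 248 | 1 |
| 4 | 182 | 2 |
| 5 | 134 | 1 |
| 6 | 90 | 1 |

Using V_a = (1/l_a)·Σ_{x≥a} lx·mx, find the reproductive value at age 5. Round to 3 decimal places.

lx = nx/n0 = nx/800: 1, 0.71125, 0.49, 0.31, 0.2275, 0.1675, 0.1125
lx·mx for x ≥ 5: 0.1675, 0.1125 → sum = 0.28
V_5 = 0.28 / l_5 = 0.28 / 0.1675 = 1.671642… → 1.672

1.672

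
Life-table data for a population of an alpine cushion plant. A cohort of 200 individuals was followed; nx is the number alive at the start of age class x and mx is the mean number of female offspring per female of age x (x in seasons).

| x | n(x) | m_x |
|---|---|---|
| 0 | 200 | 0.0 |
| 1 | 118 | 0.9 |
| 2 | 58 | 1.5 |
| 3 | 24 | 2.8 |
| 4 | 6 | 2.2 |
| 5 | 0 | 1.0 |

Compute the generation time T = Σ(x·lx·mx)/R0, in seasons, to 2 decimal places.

lx = nx/n0 = nx/200: 1, 0.59, 0.29, 0.12, 0.03, 0
lx·mx: 0, 0.531, 0.435, 0.336, 0.066, 0 → R0 = 1.368
x·lx·mx: 0, 0.531, 0.87, 1.008, 0.264, 0 → Σ = 2.673
T = 2.673 / 1.368 = 1.953947… → 1.95

1.95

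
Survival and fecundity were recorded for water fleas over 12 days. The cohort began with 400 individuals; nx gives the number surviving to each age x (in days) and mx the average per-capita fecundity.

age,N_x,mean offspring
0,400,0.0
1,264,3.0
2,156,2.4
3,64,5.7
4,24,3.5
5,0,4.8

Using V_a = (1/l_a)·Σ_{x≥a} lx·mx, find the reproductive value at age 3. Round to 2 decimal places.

lx = nx/n0 = nx/400: 1, 0.66, 0.39, 0.16, 0.06, 0
lx·mx for x ≥ 3: 0.912, 0.21, 0 → sum = 1.122
V_3 = 1.122 / l_3 = 1.122 / 0.16 = 7.0125 → 7.01

7.01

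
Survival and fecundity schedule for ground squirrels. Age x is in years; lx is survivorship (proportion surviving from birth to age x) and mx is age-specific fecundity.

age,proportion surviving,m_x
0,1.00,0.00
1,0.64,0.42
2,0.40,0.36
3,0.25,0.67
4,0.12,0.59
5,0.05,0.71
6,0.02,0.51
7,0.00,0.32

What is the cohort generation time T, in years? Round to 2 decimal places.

lx·mx: 0, 0.2688, 0.144, 0.1675, 0.0708, 0.0355, 0.0102, 0 → R0 = 0.6968
x·lx·mx: 0, 0.2688, 0.288, 0.5025, 0.2832, 0.1775, 0.0612, 0 → Σ = 1.5812
T = 1.5812 / 0.6968 = 2.269231… → 2.27

2.27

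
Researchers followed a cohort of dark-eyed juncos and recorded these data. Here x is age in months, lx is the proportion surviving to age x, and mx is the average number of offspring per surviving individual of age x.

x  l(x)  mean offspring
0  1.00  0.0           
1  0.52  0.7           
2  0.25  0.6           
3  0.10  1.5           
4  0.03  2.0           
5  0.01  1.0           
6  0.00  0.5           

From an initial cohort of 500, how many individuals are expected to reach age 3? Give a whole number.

Expected survivors = N0 · l_3 = 500 × 0.10 = 50 → 50

50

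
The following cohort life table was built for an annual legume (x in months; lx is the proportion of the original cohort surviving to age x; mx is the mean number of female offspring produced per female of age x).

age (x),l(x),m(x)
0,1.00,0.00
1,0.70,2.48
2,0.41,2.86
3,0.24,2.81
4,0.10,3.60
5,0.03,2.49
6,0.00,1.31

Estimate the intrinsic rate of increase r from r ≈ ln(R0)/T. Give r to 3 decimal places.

R0 = Σ lx·mx = 0 + 1.736 + 1.1726 + 0.6744 + 0.36 + 0.0747 + 0 = 4.0177
Σ x·lx·mx = 7.9179; T = 7.9179/4.0177 = 1.97075…
r ≈ ln(R0)/T = ln(4.0177)/1.97075… = 0.70567… → 0.706

0.706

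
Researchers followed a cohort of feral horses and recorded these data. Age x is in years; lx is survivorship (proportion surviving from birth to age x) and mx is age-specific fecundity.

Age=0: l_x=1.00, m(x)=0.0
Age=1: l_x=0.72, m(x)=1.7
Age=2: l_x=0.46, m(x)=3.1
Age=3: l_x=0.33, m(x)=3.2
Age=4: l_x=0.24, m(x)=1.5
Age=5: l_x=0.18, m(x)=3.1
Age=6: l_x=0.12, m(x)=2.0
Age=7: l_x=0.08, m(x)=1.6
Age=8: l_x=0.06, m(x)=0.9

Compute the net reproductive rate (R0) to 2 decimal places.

lx·mx by age: 0, 1.224, 1.426, 1.056, 0.36, 0.558, 0.24, 0.128, 0.054
R0 = Σ lx·mx = 5.046 → 5.05

5.05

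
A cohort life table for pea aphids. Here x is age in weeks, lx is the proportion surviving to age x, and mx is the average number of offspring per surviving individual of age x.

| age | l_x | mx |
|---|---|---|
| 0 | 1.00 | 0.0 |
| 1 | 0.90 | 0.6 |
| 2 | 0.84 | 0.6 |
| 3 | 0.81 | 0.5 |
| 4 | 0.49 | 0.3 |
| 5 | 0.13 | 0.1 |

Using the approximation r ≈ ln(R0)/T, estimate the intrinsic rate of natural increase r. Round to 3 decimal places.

R0 = Σ lx·mx = 0 + 0.54 + 0.504 + 0.405 + 0.147 + 0.013 = 1.609
Σ x·lx·mx = 3.416; T = 3.416/1.609 = 2.12306…
r ≈ ln(R0)/T = ln(1.609)/2.12306… = 0.22402… → 0.224

0.224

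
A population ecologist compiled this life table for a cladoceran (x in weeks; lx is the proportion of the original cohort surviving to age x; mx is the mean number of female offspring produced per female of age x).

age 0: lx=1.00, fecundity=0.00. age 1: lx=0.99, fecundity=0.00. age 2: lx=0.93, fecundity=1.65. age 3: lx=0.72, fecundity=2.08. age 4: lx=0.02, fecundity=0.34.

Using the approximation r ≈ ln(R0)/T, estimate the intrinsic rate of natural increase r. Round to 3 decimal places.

0.445

R0 = Σ lx·mx = 0 + 0 + 1.5345 + 1.4976 + 0.0068 = 3.0389
Σ x·lx·mx = 7.589; T = 7.589/3.0389 = 2.49729…
r ≈ ln(R0)/T = ln(3.0389)/2.49729… = 0.44508… → 0.445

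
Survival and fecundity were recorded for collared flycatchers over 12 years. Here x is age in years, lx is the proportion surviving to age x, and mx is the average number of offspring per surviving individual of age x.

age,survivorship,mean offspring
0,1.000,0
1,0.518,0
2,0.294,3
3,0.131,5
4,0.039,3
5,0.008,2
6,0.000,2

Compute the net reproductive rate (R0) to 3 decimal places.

lx·mx by age: 0, 0, 0.882, 0.655, 0.117, 0.016, 0
R0 = Σ lx·mx = 1.67 → 1.670

1.670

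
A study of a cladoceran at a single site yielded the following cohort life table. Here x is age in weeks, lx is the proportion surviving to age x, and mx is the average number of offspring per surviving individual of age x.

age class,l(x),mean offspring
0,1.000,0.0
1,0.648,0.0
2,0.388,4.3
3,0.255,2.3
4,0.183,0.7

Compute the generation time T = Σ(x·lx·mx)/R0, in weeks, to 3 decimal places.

lx·mx: 0, 0, 1.6684, 0.5865, 0.1281 → R0 = 2.383
x·lx·mx: 0, 0, 3.3368, 1.7595, 0.5124 → Σ = 5.6087
T = 5.6087 / 2.383 = 2.35363… → 2.354

2.354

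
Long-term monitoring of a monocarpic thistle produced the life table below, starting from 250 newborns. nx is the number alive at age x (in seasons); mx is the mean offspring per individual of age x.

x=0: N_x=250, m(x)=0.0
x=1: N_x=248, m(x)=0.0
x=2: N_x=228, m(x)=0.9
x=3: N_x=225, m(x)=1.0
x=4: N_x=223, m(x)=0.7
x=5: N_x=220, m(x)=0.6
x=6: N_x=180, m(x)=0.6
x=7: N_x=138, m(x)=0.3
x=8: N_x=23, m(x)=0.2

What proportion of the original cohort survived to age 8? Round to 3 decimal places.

l_8 = n_8/n_0 = 23/250 = 0.092 → 0.092

0.092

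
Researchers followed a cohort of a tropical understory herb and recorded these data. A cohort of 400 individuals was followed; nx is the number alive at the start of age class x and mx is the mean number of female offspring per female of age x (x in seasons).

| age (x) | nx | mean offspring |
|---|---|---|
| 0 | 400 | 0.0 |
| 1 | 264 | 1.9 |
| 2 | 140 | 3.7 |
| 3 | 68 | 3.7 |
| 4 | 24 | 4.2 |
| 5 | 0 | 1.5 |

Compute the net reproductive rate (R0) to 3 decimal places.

3.430

lx = nx/n0 = nx/400: 1, 0.66, 0.35, 0.17, 0.06, 0
lx·mx by age: 0, 1.254, 1.295, 0.629, 0.252, 0
R0 = Σ lx·mx = 3.43 → 3.430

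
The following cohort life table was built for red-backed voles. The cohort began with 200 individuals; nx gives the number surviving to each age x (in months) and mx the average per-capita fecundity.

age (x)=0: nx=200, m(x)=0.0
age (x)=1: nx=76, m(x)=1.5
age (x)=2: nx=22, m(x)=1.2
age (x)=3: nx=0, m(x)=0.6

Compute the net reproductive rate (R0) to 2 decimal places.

0.70

lx = nx/n0 = nx/200: 1, 0.38, 0.11, 0
lx·mx by age: 0, 0.57, 0.132, 0
R0 = Σ lx·mx = 0.702 → 0.70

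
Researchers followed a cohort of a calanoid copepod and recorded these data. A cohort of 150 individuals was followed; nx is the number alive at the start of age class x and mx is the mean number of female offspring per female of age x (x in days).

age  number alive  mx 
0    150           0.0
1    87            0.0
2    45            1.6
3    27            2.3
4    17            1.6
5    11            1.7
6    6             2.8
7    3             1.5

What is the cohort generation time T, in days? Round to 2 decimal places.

3.30

lx = nx/n0 = nx/150: 1, 0.58, 0.3, 0.18, 0.11333…, 0.07333…, 0.04, 0.02
lx·mx: 0, 0, 0.48, 0.414, 0.181333…, 0.124667…, 0.112, 0.03 → R0 = 1.342…
x·lx·mx: 0, 0, 0.96, 1.242, 0.725333…, 0.623333…, 0.672, 0.21 → Σ = 4.432667…
T = 4.432667… / 1.342… = 3.30303… → 3.30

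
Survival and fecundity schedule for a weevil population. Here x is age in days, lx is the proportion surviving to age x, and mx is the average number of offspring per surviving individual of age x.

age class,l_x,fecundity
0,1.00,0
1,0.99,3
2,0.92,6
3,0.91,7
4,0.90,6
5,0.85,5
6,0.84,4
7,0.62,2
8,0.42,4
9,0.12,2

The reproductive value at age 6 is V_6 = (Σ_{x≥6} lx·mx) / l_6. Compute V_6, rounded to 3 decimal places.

7.762

lx·mx for x ≥ 6: 3.36, 1.24, 1.68, 0.24 → sum = 6.52
V_6 = 6.52 / l_6 = 6.52 / 0.84 = 7.761905… → 7.762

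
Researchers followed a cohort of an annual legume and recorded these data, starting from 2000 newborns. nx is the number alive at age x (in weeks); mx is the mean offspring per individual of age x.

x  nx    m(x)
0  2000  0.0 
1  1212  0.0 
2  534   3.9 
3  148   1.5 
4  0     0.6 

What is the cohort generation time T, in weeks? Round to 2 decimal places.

lx = nx/n0 = nx/2000: 1, 0.606, 0.267, 0.074, 0
lx·mx: 0, 0, 1.0413, 0.111, 0 → R0 = 1.1523
x·lx·mx: 0, 0, 2.0826, 0.333, 0 → Σ = 2.4156
T = 2.4156 / 1.1523 = 2.096329… → 2.10

2.10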